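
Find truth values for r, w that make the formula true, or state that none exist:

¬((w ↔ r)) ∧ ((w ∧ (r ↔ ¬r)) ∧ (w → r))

The conjunct r ↔ ¬r is unsatisfiable on its own:
  r=F: evaluates to False.
  r=T: evaluates to False.
So the whole conjunction is unsatisfiable.

UNSATISFIABLE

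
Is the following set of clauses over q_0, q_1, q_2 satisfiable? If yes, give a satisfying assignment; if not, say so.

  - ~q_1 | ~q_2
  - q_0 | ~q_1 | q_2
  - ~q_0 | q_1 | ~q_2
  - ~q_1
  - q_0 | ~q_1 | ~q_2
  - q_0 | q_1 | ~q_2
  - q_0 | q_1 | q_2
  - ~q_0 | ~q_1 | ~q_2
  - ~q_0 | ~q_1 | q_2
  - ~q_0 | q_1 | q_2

Case q_0 = True:
  (~q_1) forces q_1 = False.
  (~q_0 | q_1 | ~q_2) forces q_2 = False.
  Clause (~q_0 | q_1 | q_2) is falsified — contradiction.
Case q_0 = False:
  (~q_1) forces q_1 = False.
  (q_0 | q_1 | ~q_2) forces q_2 = False.
  Clause (q_0 | q_1 | q_2) is falsified — contradiction.
Both cases fail, so the formula is unsatisfiable.

Unsatisfiable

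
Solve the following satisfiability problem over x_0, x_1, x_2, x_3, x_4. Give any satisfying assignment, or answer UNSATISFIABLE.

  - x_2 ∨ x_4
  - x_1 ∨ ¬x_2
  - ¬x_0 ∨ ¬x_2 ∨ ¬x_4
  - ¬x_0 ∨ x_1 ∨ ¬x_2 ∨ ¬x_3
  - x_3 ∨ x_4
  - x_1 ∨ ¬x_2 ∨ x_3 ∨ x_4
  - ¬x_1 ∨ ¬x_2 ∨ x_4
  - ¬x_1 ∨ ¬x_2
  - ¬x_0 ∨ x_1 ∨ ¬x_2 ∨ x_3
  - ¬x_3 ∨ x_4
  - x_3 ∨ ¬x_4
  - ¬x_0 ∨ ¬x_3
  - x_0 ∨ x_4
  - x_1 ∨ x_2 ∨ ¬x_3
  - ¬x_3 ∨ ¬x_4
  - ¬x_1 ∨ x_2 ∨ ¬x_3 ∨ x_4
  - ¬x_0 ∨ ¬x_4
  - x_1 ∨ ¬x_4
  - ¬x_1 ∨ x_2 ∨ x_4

Case x_3 = True:
  (¬x_3 ∨ x_4) forces x_4 = True.
  Clause (¬x_3 ∨ ¬x_4) is falsified — contradiction.
Case x_3 = False:
  (x_3 ∨ x_4) forces x_4 = True.
  Clause (x_3 ∨ ¬x_4) is falsified — contradiction.
Both cases fail, so the formula is unsatisfiable.

Unsatisfiable — no assignment works.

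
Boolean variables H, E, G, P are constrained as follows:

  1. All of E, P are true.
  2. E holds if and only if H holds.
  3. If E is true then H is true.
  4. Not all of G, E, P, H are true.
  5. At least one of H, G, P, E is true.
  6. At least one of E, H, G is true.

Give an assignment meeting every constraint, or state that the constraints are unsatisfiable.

H=T, E=T, G=F, P=T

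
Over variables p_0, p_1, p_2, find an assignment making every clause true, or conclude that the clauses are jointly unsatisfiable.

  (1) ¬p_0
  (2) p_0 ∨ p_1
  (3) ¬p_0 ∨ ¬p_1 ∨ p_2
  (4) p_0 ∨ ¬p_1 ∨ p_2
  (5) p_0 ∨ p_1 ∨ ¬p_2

p_0 = False, p_1 = True, p_2 = True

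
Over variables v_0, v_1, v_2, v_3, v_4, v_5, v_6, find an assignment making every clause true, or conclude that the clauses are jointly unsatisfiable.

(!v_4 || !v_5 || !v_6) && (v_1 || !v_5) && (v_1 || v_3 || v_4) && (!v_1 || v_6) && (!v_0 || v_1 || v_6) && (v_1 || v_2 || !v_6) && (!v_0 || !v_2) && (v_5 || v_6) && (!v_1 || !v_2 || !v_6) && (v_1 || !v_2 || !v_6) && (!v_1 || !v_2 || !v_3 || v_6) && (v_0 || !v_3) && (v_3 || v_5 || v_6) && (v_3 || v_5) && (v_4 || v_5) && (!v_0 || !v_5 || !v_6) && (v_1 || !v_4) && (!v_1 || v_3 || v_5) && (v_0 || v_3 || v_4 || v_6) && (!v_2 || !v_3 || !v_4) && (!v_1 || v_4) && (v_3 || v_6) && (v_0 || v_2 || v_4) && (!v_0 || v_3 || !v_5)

Set v_0 = True.
  then (!v_0 || !v_2) forces v_2 = False.
Try v_1 = False:
  (v_1 || !v_5) forces v_5 = False.
  (!v_0 || v_1 || v_6) forces v_6 = True.
  clause (v_1 || v_2 || !v_6) is falsified — backtrack.
So v_1 = True.
  then (!v_1 || v_6) forces v_6 = True.
  then (!v_0 || !v_5 || !v_6) forces v_5 = False.
  then (!v_1 || v_3 || v_5) forces v_3 = True.
  then (!v_1 || v_4) forces v_4 = True.
All clauses satisfied.

v_0 = True, v_1 = True, v_2 = False, v_3 = True, v_4 = True, v_5 = False, v_6 = True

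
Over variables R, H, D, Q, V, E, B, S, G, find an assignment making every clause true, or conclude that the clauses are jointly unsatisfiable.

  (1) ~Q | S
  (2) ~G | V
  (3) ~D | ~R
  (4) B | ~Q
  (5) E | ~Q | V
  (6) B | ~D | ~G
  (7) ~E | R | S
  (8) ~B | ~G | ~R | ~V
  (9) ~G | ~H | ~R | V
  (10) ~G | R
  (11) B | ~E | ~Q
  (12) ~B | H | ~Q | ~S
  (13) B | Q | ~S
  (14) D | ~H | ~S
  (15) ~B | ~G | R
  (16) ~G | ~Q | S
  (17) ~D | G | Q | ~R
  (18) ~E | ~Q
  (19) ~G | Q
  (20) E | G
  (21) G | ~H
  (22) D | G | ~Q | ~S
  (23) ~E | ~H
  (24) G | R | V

R = True, H = False, D = False, Q = False, V = True, E = True, B = True, S = True, G = False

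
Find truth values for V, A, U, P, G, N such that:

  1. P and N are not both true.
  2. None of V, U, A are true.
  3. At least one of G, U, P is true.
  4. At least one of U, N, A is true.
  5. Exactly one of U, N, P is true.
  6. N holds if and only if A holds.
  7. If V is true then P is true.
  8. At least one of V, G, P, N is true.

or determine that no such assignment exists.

Unsatisfiable — no assignment works.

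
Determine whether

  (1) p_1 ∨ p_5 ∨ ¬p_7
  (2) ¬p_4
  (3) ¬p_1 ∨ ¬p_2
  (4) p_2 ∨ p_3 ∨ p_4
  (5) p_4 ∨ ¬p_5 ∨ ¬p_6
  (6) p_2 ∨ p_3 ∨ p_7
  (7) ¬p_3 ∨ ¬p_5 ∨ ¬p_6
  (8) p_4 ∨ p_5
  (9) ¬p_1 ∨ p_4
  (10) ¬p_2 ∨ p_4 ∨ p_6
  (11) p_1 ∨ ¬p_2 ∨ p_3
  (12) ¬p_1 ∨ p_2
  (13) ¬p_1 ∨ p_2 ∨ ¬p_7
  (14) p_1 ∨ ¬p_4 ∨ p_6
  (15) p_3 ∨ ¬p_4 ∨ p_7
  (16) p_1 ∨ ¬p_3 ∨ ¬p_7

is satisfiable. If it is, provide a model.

p_1=F, p_2=F, p_3=T, p_4=F, p_5=T, p_6=F, p_7=F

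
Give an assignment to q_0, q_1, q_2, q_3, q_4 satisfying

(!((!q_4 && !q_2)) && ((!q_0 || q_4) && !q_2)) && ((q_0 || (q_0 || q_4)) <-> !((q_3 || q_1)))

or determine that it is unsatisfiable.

q_0=F, q_1=F, q_2=F, q_3=F, q_4=T

  !((!q_4 && !q_2)) && ((!q_0 || q_4) && !q_2) = True
    !((!q_4 && !q_2)) = True
      !q_4 && !q_2 = False
        !q_4 = False
        !q_2 = True
    (!q_0 || q_4) && !q_2 = True
      !q_0 || q_4 = True
        !q_0 = True
      !q_2 = True
  (q_0 || (q_0 || q_4)) <-> !((q_3 || q_1)) = True
    q_0 || (q_0 || q_4) = True
      q_0 || q_4 = True
    !((q_3 || q_1)) = True
      q_3 || q_1 = False
Both conjuncts True, so the formula holds.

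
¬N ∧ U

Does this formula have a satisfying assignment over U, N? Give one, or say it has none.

U = True; N = False

  ¬N = True
Both conjuncts True, so the formula holds.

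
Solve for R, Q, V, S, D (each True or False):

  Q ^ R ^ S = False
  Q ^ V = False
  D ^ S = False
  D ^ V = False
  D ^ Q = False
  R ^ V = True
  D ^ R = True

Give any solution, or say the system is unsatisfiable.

R: False; Q: True; V: True; S: True; D: True

Q ^ R ^ S = T ^ F ^ T = False ✓
Q ^ V = T ^ T = False ✓
D ^ S = T ^ T = False ✓
D ^ V = T ^ T = False ✓
D ^ Q = T ^ T = False ✓
R ^ V = F ^ T = True ✓
D ^ R = T ^ F = True ✓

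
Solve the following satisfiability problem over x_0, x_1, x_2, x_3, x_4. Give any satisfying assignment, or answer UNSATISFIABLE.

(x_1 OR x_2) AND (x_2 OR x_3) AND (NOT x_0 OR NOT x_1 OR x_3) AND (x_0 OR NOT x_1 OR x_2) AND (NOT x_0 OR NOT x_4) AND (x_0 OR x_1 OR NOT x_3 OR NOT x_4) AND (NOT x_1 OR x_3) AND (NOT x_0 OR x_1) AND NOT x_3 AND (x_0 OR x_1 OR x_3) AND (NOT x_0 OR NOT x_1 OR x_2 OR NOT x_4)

The formula is unsatisfiable.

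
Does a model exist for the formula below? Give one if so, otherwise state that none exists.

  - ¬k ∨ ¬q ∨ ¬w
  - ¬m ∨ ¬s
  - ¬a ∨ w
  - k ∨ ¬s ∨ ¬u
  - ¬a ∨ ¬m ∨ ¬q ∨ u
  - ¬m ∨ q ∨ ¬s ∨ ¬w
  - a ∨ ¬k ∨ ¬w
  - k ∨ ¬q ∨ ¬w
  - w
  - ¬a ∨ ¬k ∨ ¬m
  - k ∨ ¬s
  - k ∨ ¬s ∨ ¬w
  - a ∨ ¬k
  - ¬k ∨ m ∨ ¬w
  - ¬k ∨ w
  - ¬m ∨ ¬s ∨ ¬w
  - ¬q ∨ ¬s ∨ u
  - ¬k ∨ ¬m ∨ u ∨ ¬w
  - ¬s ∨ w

Unit clause (w) forces w = True.
Set a = False.
  then (a ∨ ¬k ∨ ¬w) forces k = False.
  then (k ∨ ¬q ∨ ¬w) forces q = False.
  then (k ∨ ¬s) forces s = False.
Set m = False.
Set u = False.
All clauses satisfied.

a = False, s = False, m = False, k = False, u = False, q = False, w = True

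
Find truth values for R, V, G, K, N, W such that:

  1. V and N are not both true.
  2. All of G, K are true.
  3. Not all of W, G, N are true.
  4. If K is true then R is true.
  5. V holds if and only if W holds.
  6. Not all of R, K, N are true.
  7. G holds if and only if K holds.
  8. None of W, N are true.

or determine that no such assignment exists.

R: True, V: False, G: True, K: True, N: False, W: False

  (1) V=F, N=F — not both ✓
  (2) {G, K}: all 2 true ✓
  (3) {W, G, N}: 1/3 true — not all ✓
  (4) K=T ⇒ R: T ✓
  (5) V=F, W=F — same ✓
  (6) {R, K, N}: 2/3 true — not all ✓
  (7) G=T, K=T — same ✓
  (8) {W, N}: 0 true — none ✓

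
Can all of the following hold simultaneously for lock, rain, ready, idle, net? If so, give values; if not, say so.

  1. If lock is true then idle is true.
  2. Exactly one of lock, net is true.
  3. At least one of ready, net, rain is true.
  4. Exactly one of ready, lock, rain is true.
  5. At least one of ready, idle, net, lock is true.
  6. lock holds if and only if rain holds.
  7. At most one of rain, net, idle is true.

lock = False; rain = False; ready = True; idle = False; net = True

  (1) lock=F ⇒ idle: vacuous ✓
  (2) {lock, net}: 1 true — exactly one ✓
  (3) {ready, net, rain}: 2 true — at least one ✓
  (4) {ready, lock, rain}: 1 true — exactly one ✓
  (5) {ready, idle, net, lock}: 2 true — at least one ✓
  (6) lock=F, rain=F — same ✓
  (7) {rain, net, idle}: 1 true — at most one ✓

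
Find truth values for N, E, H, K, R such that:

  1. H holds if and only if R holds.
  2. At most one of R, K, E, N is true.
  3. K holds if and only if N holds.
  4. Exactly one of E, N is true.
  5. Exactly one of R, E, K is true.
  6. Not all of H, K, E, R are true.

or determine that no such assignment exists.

N=F, E=T, H=F, K=F, R=F

  (1) H=F, R=F — same ✓
  (2) {R, K, E, N}: 1 true — at most one ✓
  (3) K=F, N=F — same ✓
  (4) {E, N}: 1 true — exactly one ✓
  (5) {R, E, K}: 1 true — exactly one ✓
  (6) {H, K, E, R}: 1/4 true — not all ✓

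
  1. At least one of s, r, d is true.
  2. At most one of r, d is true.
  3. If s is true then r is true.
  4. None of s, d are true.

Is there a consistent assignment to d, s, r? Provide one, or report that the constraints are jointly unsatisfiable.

d = False, s = False, r = True

  (1) {s, r, d}: 1 true — at least one ✓
  (2) {r, d}: 1 true — at most one ✓
  (3) s=F ⇒ r: vacuous ✓
  (4) {s, d}: 0 true — none ✓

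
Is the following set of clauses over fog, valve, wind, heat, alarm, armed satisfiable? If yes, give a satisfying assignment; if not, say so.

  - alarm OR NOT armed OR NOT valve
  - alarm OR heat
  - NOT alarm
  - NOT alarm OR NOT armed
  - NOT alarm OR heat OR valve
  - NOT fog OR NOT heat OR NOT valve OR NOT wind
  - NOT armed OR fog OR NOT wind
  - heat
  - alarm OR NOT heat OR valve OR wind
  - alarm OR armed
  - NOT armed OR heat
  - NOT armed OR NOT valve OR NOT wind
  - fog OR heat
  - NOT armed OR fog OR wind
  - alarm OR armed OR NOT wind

Unit clause (NOT alarm) forces alarm = False.
Unit clause (heat) forces heat = True.
In (alarm OR armed) only armed is left, so armed = True.
In (alarm OR NOT armed OR NOT valve) only NOT valve is left, so valve = False.
In (alarm OR NOT heat OR valve OR wind) only wind is left, so wind = True.
In (NOT armed OR fog OR NOT wind) only fog is left, so fog = True.
All clauses satisfied.

fog = True, valve = False, wind = True, heat = True, alarm = False, armed = True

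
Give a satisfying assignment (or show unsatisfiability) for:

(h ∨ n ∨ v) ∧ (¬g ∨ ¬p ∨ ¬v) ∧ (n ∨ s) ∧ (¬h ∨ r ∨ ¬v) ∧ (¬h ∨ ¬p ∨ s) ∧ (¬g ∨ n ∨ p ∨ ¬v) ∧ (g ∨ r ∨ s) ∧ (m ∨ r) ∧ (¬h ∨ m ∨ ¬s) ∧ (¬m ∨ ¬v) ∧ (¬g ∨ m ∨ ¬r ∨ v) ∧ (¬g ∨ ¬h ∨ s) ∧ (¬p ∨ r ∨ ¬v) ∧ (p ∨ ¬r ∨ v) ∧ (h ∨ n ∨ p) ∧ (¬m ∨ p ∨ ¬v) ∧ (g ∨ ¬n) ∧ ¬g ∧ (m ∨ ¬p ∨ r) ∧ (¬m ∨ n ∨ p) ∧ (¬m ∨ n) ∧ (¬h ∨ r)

Unit clause (¬g) forces g = False.
In (g ∨ ¬n) only ¬n is left, so n = False.
In (¬m ∨ n) only ¬m is left, so m = False.
In (n ∨ s) only s is left, so s = True.
In (m ∨ r) only r is left, so r = True.
In (¬h ∨ m ∨ ¬s) only ¬h is left, so h = False.
In (h ∨ n ∨ p) only p is left, so p = True.
In (h ∨ n ∨ v) only v is left, so v = True.
All clauses satisfied.

r=T; h=F; s=T; v=T; n=F; p=T; g=F; m=F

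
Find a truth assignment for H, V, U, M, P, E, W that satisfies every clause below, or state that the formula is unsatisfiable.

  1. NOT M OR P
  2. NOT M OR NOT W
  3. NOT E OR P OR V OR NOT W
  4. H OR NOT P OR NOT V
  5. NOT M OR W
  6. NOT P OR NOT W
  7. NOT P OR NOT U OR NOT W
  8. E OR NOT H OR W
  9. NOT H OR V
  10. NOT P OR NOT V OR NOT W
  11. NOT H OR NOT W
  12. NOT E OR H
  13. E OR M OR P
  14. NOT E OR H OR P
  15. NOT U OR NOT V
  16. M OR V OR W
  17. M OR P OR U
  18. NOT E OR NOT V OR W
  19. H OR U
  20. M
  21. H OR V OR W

Case M = True:
  (NOT M OR P) forces P = True.
  (NOT M OR NOT W) forces W = False.
  Clause (NOT M OR W) is falsified — contradiction.
Case M = False:
  Clause (M) is falsified — contradiction.
Both cases fail, so the formula is unsatisfiable.

UNSATISFIABLE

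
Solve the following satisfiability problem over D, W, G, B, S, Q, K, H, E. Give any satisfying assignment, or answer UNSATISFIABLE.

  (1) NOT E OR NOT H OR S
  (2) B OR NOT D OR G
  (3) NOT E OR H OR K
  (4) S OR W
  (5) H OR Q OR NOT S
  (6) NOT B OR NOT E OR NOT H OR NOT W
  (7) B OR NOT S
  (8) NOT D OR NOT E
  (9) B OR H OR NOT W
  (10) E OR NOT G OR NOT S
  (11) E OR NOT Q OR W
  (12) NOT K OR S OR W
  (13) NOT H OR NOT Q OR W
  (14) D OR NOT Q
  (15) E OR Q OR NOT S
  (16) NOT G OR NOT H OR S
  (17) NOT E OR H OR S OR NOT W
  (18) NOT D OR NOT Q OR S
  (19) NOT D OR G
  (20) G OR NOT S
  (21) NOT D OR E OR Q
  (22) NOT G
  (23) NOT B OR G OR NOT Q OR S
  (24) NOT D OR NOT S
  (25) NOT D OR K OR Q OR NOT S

D = False; W = True; G = False; B = True; S = False; Q = False; K = True; H = False; E = False

Unit clause (NOT G) forces G = False.
In (NOT D OR G) only NOT D is left, so D = False.
In (G OR NOT S) only NOT S is left, so S = False.
In (S OR W) only W is left, so W = True.
In (D OR NOT Q) only NOT Q is left, so Q = False.
Set B = True.
Set K = True.
Set H = False.
  then (NOT E OR H OR S OR NOT W) forces E = False.
All clauses satisfied.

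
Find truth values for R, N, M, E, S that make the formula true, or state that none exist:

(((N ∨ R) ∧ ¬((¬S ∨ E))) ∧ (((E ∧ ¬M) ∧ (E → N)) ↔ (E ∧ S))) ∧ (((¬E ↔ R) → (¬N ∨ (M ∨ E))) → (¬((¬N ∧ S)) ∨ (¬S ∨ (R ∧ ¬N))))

R=F, N=T, M=F, E=F, S=T

  ((N ∨ R) ∧ ¬((¬S ∨ E))) ∧ (((E ∧ ¬M) ∧ (E → N)) ↔ (E ∧ S)) = True
    (N ∨ R) ∧ ¬((¬S ∨ E)) = True
      N ∨ R = True
      ¬((¬S ∨ E)) = True
        ¬S ∨ E = False
          ¬S = False
    ((E ∧ ¬M) ∧ (E → N)) ↔ (E ∧ S) = True
      (E ∧ ¬M) ∧ (E → N) = False
        E ∧ ¬M = False
          ¬M = True
        E → N = True
      E ∧ S = False
  ((¬E ↔ R) → (¬N ∨ (M ∨ E))) → (¬((¬N ∧ S)) ∨ (¬S ∨ (R ∧ ¬N))) = True
    (¬E ↔ R) → (¬N ∨ (M ∨ E)) = True
      ¬E ↔ R = False
        ¬E = True
      ¬N ∨ (M ∨ E) = False
        ¬N = False
        M ∨ E = False
    ¬((¬N ∧ S)) ∨ (¬S ∨ (R ∧ ¬N)) = True
      ¬((¬N ∧ S)) = True
        ¬N ∧ S = False
          ¬N = False
      ¬S ∨ (R ∧ ¬N) = False
        ¬S = False
        R ∧ ¬N = False
          ¬N = False
Both conjuncts True, so the formula holds.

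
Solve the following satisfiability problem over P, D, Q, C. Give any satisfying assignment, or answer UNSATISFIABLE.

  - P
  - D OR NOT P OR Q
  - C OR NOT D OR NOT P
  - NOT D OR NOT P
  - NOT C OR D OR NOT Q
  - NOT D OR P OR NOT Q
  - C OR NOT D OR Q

Unit clause (P) forces P = True.
In (NOT D OR NOT P) only NOT D is left, so D = False.
In (D OR NOT P OR Q) only Q is left, so Q = True.
In (NOT C OR D OR NOT Q) only NOT C is left, so C = False.
All clauses satisfied.

P: True, D: False, Q: True, C: False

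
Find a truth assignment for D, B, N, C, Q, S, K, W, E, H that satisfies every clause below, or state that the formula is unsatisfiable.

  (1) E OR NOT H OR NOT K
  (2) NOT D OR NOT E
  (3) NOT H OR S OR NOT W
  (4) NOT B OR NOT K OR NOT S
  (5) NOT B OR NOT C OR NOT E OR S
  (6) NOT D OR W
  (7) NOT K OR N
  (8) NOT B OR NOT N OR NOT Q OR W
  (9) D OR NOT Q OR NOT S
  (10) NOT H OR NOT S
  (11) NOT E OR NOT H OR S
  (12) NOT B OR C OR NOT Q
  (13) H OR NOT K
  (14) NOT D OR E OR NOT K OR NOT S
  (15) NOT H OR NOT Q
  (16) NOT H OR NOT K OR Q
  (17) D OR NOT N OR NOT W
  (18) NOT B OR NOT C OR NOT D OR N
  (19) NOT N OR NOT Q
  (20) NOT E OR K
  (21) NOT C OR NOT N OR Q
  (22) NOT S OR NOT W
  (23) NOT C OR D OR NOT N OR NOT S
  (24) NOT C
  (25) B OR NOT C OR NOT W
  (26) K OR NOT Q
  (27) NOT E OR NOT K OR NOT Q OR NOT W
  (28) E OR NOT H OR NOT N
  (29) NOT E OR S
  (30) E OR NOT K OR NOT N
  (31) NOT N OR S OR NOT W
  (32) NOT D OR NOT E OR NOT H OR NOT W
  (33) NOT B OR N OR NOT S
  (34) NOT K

D=F, B=F, N=T, C=F, Q=F, S=T, K=F, W=F, E=F, H=F

Unit clause (NOT C) forces C = False.
Unit clause (NOT K) forces K = False.
In (NOT E OR K) only NOT E is left, so E = False.
In (K OR NOT Q) only NOT Q is left, so Q = False.
Set D = False.
Set B = False.
Set N = True.
  then (D OR NOT N OR NOT W) forces W = False.
  then (E OR NOT H OR NOT N) forces H = False.
Set S = True.
All clauses satisfied.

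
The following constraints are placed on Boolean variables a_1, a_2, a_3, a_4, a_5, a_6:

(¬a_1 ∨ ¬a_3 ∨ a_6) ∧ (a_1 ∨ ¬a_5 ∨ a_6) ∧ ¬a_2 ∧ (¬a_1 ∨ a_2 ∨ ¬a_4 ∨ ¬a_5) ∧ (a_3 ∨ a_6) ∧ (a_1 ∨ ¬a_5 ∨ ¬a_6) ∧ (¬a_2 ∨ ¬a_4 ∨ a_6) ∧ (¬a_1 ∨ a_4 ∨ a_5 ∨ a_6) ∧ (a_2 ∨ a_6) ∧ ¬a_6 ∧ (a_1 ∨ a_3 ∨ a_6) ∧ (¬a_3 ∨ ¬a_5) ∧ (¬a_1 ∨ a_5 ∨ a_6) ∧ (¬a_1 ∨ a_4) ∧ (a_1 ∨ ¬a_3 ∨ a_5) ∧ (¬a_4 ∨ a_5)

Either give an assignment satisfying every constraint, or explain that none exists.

Case a_2 = True:
  Clause (¬a_2) is falsified — contradiction.
Case a_2 = False:
  (a_2 ∨ a_6) forces a_6 = True.
  Clause (¬a_6) is falsified — contradiction.
Both cases fail, so the formula is unsatisfiable.

Unsatisfiable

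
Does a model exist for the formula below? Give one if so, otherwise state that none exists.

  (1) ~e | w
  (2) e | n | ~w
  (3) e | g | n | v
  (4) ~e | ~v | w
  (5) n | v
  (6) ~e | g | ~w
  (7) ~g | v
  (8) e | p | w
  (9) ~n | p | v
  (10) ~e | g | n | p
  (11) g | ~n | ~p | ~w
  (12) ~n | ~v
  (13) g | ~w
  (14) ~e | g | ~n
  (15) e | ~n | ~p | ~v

v = False, w = False, g = False, e = False, p = True, n = True

Set v = False.
  then (n | v) forces n = True.
  then (~g | v) forces g = False.
  then (~n | p | v) forces p = True.
  then (g | ~n | ~p | ~w) forces w = False.
  then (~e | g | ~n) forces e = False.
All clauses satisfied.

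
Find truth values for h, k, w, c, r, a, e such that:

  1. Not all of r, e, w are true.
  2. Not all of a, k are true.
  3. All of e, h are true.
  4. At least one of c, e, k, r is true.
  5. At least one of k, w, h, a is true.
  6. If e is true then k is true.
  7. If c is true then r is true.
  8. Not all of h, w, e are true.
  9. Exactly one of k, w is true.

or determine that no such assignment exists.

h: True, k: True, w: False, c: True, r: True, a: False, e: True

  (1) {r, e, w}: 2/3 true — not all ✓
  (2) {a, k}: 1/2 true — not all ✓
  (3) {e, h}: all 2 true ✓
  (4) {c, e, k, r}: 4 true — at least one ✓
  (5) {k, w, h, a}: 2 true — at least one ✓
  (6) e=T ⇒ k: T ✓
  (7) c=T ⇒ r: T ✓
  (8) {h, w, e}: 2/3 true — not all ✓
  (9) {k, w}: 1 true — exactly one ✓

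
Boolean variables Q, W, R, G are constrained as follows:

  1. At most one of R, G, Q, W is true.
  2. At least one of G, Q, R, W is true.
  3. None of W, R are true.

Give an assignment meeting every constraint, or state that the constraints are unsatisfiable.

Q=T, W=F, R=F, G=F

  (1) {R, G, Q, W}: 1 true — at most one ✓
  (2) {G, Q, R, W}: 1 true — at least one ✓
  (3) {W, R}: 0 true — none ✓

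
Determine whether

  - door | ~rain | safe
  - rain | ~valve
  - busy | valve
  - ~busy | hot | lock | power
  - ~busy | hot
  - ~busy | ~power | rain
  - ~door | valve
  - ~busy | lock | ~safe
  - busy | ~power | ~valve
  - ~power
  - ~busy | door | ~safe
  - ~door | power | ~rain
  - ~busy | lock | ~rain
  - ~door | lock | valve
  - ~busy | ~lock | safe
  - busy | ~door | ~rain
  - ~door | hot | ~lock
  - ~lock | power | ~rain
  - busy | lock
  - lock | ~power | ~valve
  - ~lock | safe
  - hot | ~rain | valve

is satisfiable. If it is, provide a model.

power=F, busy=T, lock=F, door=F, rain=F, safe=F, hot=T, valve=F

Unit clause (~power) forces power = False.
Set busy = True.
  then (~busy | hot) forces hot = True.
Try lock = True:
  (~busy | ~lock | safe) forces safe = True.
  (~busy | door | ~safe) forces door = True.
  (~door | valve) forces valve = True.
  (rain | ~valve) forces rain = True.
  clause (~door | power | ~rain) is falsified — backtrack.
So lock = False.
  then (~busy | lock | ~safe) forces safe = False.
  then (~busy | lock | ~rain) forces rain = False.
  then (rain | ~valve) forces valve = False.
  then (~door | valve) forces door = False.
All clauses satisfied.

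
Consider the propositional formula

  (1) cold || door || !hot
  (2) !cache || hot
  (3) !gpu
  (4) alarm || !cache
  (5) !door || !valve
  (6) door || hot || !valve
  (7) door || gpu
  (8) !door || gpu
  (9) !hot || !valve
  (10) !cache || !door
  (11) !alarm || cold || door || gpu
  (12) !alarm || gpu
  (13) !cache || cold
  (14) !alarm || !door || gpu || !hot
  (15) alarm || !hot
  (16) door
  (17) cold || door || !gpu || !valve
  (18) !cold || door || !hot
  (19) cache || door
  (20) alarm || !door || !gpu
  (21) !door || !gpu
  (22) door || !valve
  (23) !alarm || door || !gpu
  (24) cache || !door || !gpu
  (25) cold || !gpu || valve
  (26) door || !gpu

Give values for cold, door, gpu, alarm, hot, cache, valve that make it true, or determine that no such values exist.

Case door = True:
  (!gpu) forces gpu = False.
  Clause (!door || gpu) is falsified — contradiction.
Case door = False:
  Clause (door) is falsified — contradiction.
Both cases fail, so the formula is unsatisfiable.

Unsatisfiable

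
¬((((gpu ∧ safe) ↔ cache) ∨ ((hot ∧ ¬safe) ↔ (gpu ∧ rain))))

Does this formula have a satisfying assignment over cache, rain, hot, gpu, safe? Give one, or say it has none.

cache=T, rain=T, hot=T, gpu=F, safe=F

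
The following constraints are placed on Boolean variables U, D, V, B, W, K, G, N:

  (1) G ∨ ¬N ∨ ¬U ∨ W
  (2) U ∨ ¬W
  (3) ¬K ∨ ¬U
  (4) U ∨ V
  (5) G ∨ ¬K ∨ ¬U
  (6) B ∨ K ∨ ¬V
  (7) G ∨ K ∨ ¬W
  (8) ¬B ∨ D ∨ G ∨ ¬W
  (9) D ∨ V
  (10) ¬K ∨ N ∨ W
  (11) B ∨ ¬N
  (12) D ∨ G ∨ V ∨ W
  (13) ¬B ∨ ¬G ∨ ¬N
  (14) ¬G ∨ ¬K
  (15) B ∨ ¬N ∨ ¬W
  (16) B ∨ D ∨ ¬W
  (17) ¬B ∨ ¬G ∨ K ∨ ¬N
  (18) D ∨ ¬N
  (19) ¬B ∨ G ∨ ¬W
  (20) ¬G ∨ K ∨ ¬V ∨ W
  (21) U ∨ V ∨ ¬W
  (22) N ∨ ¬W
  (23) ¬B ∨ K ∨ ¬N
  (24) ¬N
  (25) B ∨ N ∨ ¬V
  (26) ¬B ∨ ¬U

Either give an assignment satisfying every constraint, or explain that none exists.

U = False; D = True; V = True; B = True; W = False; K = False; G = False; N = False

Unit clause (¬N) forces N = False.
In (N ∨ ¬W) only ¬W is left, so W = False.
In (¬K ∨ N ∨ W) only ¬K is left, so K = False.
Set U = False.
  then (U ∨ V) forces V = True.
  then (B ∨ K ∨ ¬V) forces B = True.
  then (¬G ∨ K ∨ ¬V ∨ W) forces G = False.
Set D = True.
All clauses satisfied.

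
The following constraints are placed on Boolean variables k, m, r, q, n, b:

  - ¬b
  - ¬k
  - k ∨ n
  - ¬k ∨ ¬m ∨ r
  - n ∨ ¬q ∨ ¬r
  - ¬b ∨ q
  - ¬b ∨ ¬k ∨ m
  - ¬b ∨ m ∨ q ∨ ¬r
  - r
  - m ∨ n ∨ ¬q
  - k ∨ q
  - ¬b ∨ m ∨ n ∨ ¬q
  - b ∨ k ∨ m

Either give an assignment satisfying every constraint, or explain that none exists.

k = False, m = True, r = True, q = True, n = True, b = False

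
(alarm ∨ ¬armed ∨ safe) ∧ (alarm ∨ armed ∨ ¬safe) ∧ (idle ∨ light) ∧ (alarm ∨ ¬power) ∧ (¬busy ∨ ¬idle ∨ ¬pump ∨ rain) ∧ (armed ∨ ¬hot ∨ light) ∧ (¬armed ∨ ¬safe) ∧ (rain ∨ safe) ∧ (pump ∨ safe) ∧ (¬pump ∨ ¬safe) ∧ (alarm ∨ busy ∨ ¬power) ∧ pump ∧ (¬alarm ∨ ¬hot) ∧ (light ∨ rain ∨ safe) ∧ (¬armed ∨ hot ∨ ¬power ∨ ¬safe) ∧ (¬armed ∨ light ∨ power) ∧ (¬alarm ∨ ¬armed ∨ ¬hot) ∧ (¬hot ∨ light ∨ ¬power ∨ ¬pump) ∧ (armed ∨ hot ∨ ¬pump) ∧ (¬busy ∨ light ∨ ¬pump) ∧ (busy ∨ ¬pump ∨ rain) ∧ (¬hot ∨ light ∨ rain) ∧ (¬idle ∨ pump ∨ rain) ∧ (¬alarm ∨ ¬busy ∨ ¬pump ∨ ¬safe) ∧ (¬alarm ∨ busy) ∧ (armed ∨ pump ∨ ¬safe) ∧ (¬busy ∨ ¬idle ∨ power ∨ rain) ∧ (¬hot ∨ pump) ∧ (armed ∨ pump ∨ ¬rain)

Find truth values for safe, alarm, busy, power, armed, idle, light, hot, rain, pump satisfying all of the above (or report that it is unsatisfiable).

Unit clause (pump) forces pump = True.
In (¬pump ∨ ¬safe) only ¬safe is left, so safe = False.
In (rain ∨ safe) only rain is left, so rain = True.
Set alarm = False.
  then (alarm ∨ ¬armed ∨ safe) forces armed = False.
  then (alarm ∨ ¬power) forces power = False.
  then (armed ∨ hot ∨ ¬pump) forces hot = True.
  then (armed ∨ ¬hot ∨ light) forces light = True.
Set busy = True.
Set idle = True.
All clauses satisfied.

safe=F; alarm=F; busy=T; power=F; armed=F; idle=T; light=T; hot=T; rain=T; pump=T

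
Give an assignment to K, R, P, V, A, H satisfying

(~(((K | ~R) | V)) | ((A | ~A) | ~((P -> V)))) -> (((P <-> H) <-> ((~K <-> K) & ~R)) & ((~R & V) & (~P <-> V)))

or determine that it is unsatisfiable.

K = True, R = False, P = False, V = True, A = False, H = True

  (~(((K | ~R) | V)) | ((A | ~A) | ~((P -> V)))) -> (((P <-> H) <-> ((~K <-> K) & ~R)) & ((~R & V) & (~P <-> V))) = True
    ~(((K | ~R) | V)) | ((A | ~A) | ~((P -> V))) = True
      ~(((K | ~R) | V)) = False
        (K | ~R) | V = True
          K | ~R = True
            ~R = True
      (A | ~A) | ~((P -> V)) = True
        A | ~A = True
          ~A = True
        ~((P -> V)) = False
          P -> V = True
    ((P <-> H) <-> ((~K <-> K) & ~R)) & ((~R & V) & (~P <-> V)) = True
      (P <-> H) <-> ((~K <-> K) & ~R) = True
        P <-> H = False
        (~K <-> K) & ~R = False
          ~K <-> K = False
            ~K = False
          ~R = True
      (~R & V) & (~P <-> V) = True
        ~R & V = True
          ~R = True
        ~P <-> V = True
          ~P = True
The formula evaluates to True.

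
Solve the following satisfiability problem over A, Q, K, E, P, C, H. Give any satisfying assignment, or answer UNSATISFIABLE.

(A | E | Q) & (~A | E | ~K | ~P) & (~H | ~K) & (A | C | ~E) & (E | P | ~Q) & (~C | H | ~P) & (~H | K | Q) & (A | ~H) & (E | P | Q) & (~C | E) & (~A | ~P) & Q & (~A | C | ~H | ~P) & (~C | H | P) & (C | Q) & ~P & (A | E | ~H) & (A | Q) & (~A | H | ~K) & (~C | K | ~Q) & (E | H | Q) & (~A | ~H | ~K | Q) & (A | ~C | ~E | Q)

Unit clause (Q) forces Q = True.
Unit clause (~P) forces P = False.
In (E | P | ~Q) only E is left, so E = True.
Try A = False:
  (A | C | ~E) forces C = True.
  (A | ~H) forces H = False.
  clause (~C | H | P) is falsified — backtrack.
So A = True.
Set K = False.
  then (~C | K | ~Q) forces C = False.
Set H = True.
All clauses satisfied.

A: True, Q: True, K: False, E: True, P: False, C: False, H: True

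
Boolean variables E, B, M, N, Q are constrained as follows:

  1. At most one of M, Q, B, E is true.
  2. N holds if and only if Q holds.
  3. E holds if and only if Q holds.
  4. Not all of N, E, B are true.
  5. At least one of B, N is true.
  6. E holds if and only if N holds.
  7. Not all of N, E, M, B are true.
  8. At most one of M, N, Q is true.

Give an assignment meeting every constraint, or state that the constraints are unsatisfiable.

E=F, B=T, M=F, N=F, Q=F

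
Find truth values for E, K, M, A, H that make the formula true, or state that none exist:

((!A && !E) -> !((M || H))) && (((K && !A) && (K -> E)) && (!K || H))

E = True, K = True, M = True, A = False, H = True

  (!A && !E) -> !((M || H)) = True
    !A && !E = False
      !A = True
      !E = False
    !((M || H)) = False
      M || H = True
  ((K && !A) && (K -> E)) && (!K || H) = True
    (K && !A) && (K -> E) = True
      K && !A = True
        !A = True
      K -> E = True
    !K || H = True
      !K = False
Both conjuncts True, so the formula holds.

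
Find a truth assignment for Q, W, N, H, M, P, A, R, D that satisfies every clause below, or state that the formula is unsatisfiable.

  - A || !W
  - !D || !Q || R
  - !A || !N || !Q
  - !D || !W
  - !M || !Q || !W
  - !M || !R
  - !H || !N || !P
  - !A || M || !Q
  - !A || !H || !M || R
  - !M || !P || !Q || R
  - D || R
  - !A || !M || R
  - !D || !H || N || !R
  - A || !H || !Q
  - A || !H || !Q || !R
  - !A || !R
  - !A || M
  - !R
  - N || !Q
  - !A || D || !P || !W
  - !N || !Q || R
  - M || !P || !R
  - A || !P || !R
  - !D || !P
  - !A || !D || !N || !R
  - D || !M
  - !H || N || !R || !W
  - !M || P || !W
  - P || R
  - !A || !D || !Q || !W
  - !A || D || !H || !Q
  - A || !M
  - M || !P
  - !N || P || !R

Unsatisfiable

Case P = True:
  (!R) forces R = False.
  (D || R) forces D = True.
  Clause (!D || !P) is falsified — contradiction.
Case P = False:
  (!R) forces R = False.
  Clause (P || R) is falsified — contradiction.
Both cases fail, so the formula is unsatisfiable.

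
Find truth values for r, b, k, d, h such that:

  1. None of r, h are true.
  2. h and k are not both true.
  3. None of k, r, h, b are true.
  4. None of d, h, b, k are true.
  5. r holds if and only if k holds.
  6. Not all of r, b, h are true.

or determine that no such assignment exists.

r = False, b = False, k = False, d = False, h = False

  (1) {r, h}: 0 true — none ✓
  (2) h=F, k=F — not both ✓
  (3) {k, r, h, b}: 0 true — none ✓
  (4) {d, h, b, k}: 0 true — none ✓
  (5) r=F, k=F — same ✓
  (6) {r, b, h}: 0/3 true — not all ✓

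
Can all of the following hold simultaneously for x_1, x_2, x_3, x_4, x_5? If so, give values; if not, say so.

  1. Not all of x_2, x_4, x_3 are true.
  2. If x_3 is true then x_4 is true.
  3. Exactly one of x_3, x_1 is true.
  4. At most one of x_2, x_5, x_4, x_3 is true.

x_1 = True; x_2 = False; x_3 = False; x_4 = False; x_5 = False

  (1) {x_2, x_4, x_3}: 0/3 true — not all ✓
  (2) x_3=F ⇒ x_4: vacuous ✓
  (3) {x_3, x_1}: 1 true — exactly one ✓
  (4) {x_2, x_5, x_4, x_3}: 0 true — at most one ✓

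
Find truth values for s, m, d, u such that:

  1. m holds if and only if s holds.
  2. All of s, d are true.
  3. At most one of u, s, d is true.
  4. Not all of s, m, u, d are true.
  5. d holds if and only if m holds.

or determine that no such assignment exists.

Case d = True:
  (2) forces s = True.
  Constraint (3) is violated (s=T, d=T) — contradiction.
Case d = False:
  Constraint (2) is violated (d=F) — contradiction.
Both cases fail — unsatisfiable.

Unsatisfiable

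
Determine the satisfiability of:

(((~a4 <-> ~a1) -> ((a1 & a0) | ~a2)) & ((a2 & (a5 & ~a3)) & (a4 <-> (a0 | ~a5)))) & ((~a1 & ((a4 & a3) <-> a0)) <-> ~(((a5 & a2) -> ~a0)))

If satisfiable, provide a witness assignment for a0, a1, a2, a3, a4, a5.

a0=F, a1=T, a2=T, a3=F, a4=F, a5=T

  ((~a4 <-> ~a1) -> ((a1 & a0) | ~a2)) & ((a2 & (a5 & ~a3)) & (a4 <-> (a0 | ~a5))) = True
    (~a4 <-> ~a1) -> ((a1 & a0) | ~a2) = True
      ~a4 <-> ~a1 = False
        ~a4 = True
        ~a1 = False
      (a1 & a0) | ~a2 = False
        a1 & a0 = False
        ~a2 = False
    (a2 & (a5 & ~a3)) & (a4 <-> (a0 | ~a5)) = True
      a2 & (a5 & ~a3) = True
        a5 & ~a3 = True
          ~a3 = True
      a4 <-> (a0 | ~a5) = True
        a0 | ~a5 = False
          ~a5 = False
  (~a1 & ((a4 & a3) <-> a0)) <-> ~(((a5 & a2) -> ~a0)) = True
    ~a1 & ((a4 & a3) <-> a0) = False
      ~a1 = False
      (a4 & a3) <-> a0 = True
        a4 & a3 = False
    ~(((a5 & a2) -> ~a0)) = False
      (a5 & a2) -> ~a0 = True
        a5 & a2 = True
        ~a0 = True
Both conjuncts True, so the formula holds.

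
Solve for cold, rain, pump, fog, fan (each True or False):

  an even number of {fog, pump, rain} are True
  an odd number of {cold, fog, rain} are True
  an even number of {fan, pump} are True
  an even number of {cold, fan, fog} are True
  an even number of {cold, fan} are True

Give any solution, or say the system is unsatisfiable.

No satisfying assignment exists.

Adding constraints 1, 2, 3, 5 mod 2: every variable appears an even number of times on the left, so the left side is 0.
But the right sides sum to 1 (mod 2). 0 ≠ 1 — the system is inconsistent.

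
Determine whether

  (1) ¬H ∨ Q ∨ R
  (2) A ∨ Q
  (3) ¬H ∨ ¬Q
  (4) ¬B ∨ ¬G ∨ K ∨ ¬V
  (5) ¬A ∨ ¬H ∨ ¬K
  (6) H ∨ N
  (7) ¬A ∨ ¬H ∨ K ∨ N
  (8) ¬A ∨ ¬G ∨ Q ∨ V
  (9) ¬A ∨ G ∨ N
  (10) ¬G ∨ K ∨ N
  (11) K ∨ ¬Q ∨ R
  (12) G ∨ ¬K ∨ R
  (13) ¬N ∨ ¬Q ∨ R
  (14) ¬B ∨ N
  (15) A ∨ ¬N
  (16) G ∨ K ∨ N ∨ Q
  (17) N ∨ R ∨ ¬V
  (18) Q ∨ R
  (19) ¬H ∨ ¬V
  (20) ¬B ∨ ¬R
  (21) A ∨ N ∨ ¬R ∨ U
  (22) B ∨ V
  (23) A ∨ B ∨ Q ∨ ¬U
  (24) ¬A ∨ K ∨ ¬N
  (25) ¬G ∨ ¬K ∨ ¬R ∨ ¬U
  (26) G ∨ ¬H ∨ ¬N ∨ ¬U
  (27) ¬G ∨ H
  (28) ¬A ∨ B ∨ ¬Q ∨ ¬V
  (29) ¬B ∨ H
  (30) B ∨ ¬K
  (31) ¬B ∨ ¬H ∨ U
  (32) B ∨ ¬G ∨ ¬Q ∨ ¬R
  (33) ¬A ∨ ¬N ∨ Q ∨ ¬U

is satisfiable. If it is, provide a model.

Case R = True:
  (¬B ∨ ¬R) forces B = False.
  (B ∨ V) forces V = True.
  (¬H ∨ ¬V) forces H = False.
  (H ∨ N) forces N = True.
  (A ∨ ¬N) forces A = True.
  (¬A ∨ K ∨ ¬N) forces K = True.
  Clause (B ∨ ¬K) is falsified — contradiction.
Case R = False:
  (Q ∨ R) forces Q = True.
  (¬H ∨ ¬Q) forces H = False.
  (H ∨ N) forces N = True.
  Clause (¬N ∨ ¬Q ∨ R) is falsified — contradiction.
Both cases fail, so the formula is unsatisfiable.

Unsatisfiable — no assignment works.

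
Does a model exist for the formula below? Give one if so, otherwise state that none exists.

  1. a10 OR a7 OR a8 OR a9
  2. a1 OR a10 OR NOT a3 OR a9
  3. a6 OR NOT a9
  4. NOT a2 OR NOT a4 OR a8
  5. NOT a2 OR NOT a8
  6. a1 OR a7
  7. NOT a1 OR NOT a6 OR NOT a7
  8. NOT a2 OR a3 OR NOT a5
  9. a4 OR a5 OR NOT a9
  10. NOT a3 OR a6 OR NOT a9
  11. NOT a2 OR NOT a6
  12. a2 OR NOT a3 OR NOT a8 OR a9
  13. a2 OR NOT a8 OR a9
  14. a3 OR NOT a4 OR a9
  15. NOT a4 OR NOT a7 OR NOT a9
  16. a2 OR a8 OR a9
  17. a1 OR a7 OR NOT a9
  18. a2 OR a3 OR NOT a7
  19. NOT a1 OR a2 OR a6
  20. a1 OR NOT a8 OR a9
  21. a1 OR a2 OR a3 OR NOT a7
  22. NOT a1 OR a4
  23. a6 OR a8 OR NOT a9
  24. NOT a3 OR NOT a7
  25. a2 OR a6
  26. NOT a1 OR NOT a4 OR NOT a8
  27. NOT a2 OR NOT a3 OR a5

a1 = True, a2 = False, a3 = False, a4 = True, a5 = False, a6 = True, a7 = False, a8 = False, a9 = True, a10 = True

Set a1 = True.
  then (NOT a1 OR a4) forces a4 = True.
  then (NOT a1 OR NOT a4 OR NOT a8) forces a8 = False.
  then (NOT a2 OR NOT a4 OR a8) forces a2 = False.
  then (a2 OR a8 OR a9) forces a9 = True.
  then (NOT a1 OR a2 OR a6) forces a6 = True.
  then (NOT a1 OR NOT a6 OR NOT a7) forces a7 = False.
Set a3 = False.
Set a5 = False.
Set a10 = True.
All clauses satisfied.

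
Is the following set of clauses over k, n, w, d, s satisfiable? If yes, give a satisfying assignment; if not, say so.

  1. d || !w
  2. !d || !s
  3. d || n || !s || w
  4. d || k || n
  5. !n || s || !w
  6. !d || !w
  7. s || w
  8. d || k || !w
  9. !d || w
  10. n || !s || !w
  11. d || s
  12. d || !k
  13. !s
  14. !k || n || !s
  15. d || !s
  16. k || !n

Unsatisfiable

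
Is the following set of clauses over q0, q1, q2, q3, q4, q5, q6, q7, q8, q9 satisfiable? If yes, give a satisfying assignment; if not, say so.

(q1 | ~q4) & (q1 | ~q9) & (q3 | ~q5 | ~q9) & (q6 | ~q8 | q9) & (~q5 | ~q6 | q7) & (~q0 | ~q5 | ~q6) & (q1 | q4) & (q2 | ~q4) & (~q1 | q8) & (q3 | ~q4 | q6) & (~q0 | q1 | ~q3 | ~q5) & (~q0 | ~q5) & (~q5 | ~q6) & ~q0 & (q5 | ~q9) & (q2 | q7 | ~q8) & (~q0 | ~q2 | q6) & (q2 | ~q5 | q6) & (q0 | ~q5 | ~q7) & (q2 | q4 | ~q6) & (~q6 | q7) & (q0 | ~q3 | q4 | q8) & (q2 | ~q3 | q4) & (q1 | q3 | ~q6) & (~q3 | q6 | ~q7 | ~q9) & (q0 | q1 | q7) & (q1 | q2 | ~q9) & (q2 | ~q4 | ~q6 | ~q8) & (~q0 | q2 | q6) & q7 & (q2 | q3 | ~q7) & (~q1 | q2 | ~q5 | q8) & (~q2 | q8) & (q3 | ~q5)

q0: False; q1: True; q2: True; q3: True; q4: True; q5: False; q6: True; q7: True; q8: True; q9: False

Unit clause (~q0) forces q0 = False.
Unit clause (q7) forces q7 = True.
In (q0 | ~q5 | ~q7) only ~q5 is left, so q5 = False.
In (q5 | ~q9) only ~q9 is left, so q9 = False.
Try q1 = False:
  (q1 | ~q4) forces q4 = False.
  clause (q1 | q4) is falsified — backtrack.
So q1 = True.
  then (~q1 | q8) forces q8 = True.
  then (q6 | ~q8 | q9) forces q6 = True.
Set q2 = True.
Set q3 = True.
Set q4 = True.
All clauses satisfied.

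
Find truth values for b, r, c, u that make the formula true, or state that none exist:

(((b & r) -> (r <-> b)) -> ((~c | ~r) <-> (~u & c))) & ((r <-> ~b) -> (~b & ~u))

b=T; r=T; c=T; u=T

  ((b & r) -> (r <-> b)) -> ((~c | ~r) <-> (~u & c)) = True
    (b & r) -> (r <-> b) = True
      b & r = True
      r <-> b = True
    (~c | ~r) <-> (~u & c) = True
      ~c | ~r = False
        ~c = False
        ~r = False
      ~u & c = False
        ~u = False
  (r <-> ~b) -> (~b & ~u) = True
    r <-> ~b = False
      ~b = False
    ~b & ~u = False
      ~b = False
      ~u = False
Both conjuncts True, so the formula holds.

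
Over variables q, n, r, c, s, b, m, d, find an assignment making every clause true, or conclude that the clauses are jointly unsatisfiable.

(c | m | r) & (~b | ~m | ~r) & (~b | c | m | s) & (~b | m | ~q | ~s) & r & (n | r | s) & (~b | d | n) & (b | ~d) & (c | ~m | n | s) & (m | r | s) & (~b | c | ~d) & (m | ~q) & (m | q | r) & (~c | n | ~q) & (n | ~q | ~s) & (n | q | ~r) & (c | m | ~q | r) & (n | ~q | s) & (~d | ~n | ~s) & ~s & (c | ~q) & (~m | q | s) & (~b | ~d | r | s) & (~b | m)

q: False; n: True; r: True; c: False; s: False; b: False; m: False; d: False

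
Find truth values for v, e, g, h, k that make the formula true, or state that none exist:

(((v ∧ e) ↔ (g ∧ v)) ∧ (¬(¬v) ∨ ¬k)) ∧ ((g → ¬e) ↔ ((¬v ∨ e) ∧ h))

v = True, e = True, g = True, h = False, k = True

  ((v ∧ e) ↔ (g ∧ v)) ∧ (¬(¬v) ∨ ¬k) = True
    (v ∧ e) ↔ (g ∧ v) = True
      v ∧ e = True
      g ∧ v = True
    ¬(¬v) ∨ ¬k = True
      ¬(¬v) = True
        ¬v = False
      ¬k = False
  (g → ¬e) ↔ ((¬v ∨ e) ∧ h) = True
    g → ¬e = False
      ¬e = False
    (¬v ∨ e) ∧ h = False
      ¬v ∨ e = True
        ¬v = False
Both conjuncts True, so the formula holds.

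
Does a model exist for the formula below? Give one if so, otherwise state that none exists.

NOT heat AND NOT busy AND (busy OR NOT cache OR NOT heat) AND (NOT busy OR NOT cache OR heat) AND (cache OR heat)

heat = False, busy = False, cache = True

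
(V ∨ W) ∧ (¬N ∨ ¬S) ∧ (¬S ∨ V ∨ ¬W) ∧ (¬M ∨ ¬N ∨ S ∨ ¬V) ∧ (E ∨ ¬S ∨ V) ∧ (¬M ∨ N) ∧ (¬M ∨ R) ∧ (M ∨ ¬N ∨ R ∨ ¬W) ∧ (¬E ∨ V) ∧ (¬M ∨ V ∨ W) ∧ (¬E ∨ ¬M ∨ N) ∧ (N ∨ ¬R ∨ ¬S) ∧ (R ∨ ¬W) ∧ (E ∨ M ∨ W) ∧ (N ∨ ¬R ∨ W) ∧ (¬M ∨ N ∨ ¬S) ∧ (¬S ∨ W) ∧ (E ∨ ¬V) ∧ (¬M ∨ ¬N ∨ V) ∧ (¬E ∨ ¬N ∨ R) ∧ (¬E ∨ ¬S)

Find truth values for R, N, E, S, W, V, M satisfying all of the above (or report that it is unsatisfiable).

Set R = True.
Set N = True.
  then (¬N ∨ ¬S) forces S = False.
Set E = True.
  then (¬E ∨ V) forces V = True.
  then (¬M ∨ ¬N ∨ S ∨ ¬V) forces M = False.
Set W = False.
All clauses satisfied.

R=T, N=T, E=T, S=F, W=F, V=T, M=F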